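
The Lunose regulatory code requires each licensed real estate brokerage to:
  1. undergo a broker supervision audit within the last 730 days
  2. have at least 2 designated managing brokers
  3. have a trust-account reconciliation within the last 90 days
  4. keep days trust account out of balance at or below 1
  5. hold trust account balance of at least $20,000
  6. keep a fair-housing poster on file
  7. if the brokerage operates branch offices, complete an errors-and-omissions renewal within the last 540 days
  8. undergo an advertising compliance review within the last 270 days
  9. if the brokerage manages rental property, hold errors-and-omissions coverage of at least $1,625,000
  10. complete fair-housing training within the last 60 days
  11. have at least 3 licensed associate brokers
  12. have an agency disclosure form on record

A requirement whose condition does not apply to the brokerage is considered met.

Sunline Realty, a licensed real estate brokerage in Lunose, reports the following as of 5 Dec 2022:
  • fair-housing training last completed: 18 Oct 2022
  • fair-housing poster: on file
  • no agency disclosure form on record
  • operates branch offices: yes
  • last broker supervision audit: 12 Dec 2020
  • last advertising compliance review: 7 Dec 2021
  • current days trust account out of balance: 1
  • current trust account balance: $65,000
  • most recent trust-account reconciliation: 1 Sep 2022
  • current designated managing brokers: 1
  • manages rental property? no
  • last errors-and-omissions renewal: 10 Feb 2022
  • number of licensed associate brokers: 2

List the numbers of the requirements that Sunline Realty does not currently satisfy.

2, 3, 8, 11, 12

1. broker supervision audit 723 days ago vs limit 730 → met
2. designated managing brokers 1 < 2 → not met
3. trust-account reconciliation 95 days ago vs limit 90 → not met
4. days trust account out of balance 1 ≤ 1 → met
5. trust account balance $65,000 ≥ $20,000 → met
6. fair-housing poster present → met
7. condition 'operates branch offices' holds; errors-and-omissions renewal 298 days ago vs limit 540 → met
8. advertising compliance review 363 days ago vs limit 270 → not met
9. condition 'manages rental property' does not hold → requirement n/a → met
10. fair-housing training 48 days ago vs limit 60 → met
11. licensed associate brokers 2 < 3 → not met
12. agency disclosure form absent → not met
Not met: 2, 3, 8, 11, 12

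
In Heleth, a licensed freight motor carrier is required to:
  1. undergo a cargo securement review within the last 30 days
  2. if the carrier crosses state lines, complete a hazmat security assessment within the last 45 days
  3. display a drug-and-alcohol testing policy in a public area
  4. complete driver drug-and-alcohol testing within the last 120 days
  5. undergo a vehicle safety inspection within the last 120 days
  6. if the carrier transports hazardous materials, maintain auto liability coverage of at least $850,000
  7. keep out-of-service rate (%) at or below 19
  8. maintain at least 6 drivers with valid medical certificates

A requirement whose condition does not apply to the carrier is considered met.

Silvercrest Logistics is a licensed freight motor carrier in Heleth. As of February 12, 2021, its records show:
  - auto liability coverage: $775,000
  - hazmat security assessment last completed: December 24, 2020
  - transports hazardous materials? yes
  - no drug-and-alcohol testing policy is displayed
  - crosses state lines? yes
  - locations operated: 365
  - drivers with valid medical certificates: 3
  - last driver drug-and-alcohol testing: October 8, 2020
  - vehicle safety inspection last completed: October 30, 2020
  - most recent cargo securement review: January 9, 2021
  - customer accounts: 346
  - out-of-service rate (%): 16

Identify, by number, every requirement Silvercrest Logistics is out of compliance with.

1. cargo securement review 34 days ago vs limit 30 → not met
2. condition 'crosses state lines' holds; hazmat security assessment 50 days ago vs limit 45 → not met
3. drug-and-alcohol testing policy absent → not met
4. driver drug-and-alcohol testing 127 days ago vs limit 120 → not met
5. vehicle safety inspection 105 days ago vs limit 120 → met
6. condition 'transports hazardous materials' holds; auto liability coverage $775,000 < $850,000 → not met
7. out-of-service rate (%) 16 ≤ 19 → met
8. drivers with valid medical certificates 3 < 6 → not met
Not met: 1, 2, 3, 4, 6, 8

1, 2, 3, 4, 6, 8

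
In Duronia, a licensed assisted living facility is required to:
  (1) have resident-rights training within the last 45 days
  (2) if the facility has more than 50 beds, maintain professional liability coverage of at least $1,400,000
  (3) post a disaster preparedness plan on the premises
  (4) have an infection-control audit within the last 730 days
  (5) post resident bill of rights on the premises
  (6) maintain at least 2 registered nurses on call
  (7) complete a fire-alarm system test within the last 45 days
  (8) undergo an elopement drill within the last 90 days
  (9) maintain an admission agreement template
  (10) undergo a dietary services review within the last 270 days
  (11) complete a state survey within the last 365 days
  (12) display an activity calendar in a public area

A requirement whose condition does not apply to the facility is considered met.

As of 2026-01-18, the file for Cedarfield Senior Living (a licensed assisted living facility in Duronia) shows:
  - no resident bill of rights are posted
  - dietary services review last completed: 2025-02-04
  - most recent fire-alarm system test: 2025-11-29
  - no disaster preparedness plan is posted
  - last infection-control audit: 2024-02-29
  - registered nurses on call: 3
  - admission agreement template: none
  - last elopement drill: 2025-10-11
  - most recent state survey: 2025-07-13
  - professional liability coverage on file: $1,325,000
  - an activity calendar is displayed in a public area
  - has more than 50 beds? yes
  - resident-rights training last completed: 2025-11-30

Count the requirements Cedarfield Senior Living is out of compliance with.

1. resident-rights training 49 days ago vs limit 45 → not met
2. condition 'has more than 50 beds' holds; professional liability coverage $1,325,000 < $1,400,000 → not met
3. disaster preparedness plan absent → not met
4. infection-control audit 689 days ago vs limit 730 → met
5. resident bill of rights absent → not met
6. registered nurses on call 3 ≥ 2 → met
7. fire-alarm system test 50 days ago vs limit 45 → not met
8. elopement drill 99 days ago vs limit 90 → not met
9. admission agreement template absent → not met
10. dietary services review 348 days ago vs limit 270 → not met
11. state survey 189 days ago vs limit 365 → met
12. activity calendar present → met
Not met: 8 of 12

8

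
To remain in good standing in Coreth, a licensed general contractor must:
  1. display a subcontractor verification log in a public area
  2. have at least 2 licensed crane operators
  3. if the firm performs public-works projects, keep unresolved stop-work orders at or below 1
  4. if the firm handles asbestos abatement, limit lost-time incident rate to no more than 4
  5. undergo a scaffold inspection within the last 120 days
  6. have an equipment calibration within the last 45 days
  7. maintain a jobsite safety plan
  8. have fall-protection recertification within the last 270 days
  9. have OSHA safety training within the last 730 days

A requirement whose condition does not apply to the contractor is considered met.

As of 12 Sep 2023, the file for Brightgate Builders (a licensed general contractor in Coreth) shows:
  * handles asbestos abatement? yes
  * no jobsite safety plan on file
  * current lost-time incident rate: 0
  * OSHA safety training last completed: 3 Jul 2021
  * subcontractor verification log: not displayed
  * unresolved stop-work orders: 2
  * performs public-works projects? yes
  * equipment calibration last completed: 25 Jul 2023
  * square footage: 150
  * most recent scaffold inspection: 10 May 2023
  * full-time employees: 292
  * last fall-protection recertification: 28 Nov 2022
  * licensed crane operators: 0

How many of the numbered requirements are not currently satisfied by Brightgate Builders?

8

1. subcontractor verification log absent → not met
2. licensed crane operators 0 < 2 → not met
3. condition 'performs public-works projects' holds; unresolved stop-work orders 2 > 1 → not met
4. condition 'handles asbestos abatement' holds; lost-time incident rate 0 ≤ 4 → met
5. scaffold inspection 125 days ago vs limit 120 → not met
6. equipment calibration 49 days ago vs limit 45 → not met
7. jobsite safety plan absent → not met
8. fall-protection recertification 288 days ago vs limit 270 → not met
9. OSHA safety training 801 days ago vs limit 730 → not met
Not met: 8 of 9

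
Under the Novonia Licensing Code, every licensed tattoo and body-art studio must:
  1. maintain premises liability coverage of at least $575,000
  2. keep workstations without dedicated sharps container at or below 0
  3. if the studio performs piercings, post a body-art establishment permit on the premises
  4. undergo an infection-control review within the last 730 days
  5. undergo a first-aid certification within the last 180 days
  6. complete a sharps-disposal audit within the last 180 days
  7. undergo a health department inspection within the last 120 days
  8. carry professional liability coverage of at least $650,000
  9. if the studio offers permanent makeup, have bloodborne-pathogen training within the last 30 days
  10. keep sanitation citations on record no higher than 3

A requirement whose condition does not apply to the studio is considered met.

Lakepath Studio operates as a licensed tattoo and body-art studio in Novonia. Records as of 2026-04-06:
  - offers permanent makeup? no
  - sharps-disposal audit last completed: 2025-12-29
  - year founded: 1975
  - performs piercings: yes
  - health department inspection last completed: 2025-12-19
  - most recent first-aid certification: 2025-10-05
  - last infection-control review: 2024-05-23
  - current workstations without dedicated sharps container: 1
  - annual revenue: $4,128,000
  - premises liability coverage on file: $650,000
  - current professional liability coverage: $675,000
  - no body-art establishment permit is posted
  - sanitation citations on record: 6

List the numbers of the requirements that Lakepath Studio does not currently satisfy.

1. premises liability coverage $650,000 ≥ $575,000 → met
2. workstations without dedicated sharps container 1 > 0 → not met
3. condition 'performs piercings' holds; body-art establishment permit absent → not met
4. infection-control review 683 days ago vs limit 730 → met
5. first-aid certification 183 days ago vs limit 180 → not met
6. sharps-disposal audit 98 days ago vs limit 180 → met
7. health department inspection 108 days ago vs limit 120 → met
8. professional liability coverage $675,000 ≥ $650,000 → met
9. condition 'offers permanent makeup' does not hold → requirement n/a → met
10. sanitation citations on record 6 > 3 → not met
Not met: 2, 3, 5, 10

2, 3, 5, 10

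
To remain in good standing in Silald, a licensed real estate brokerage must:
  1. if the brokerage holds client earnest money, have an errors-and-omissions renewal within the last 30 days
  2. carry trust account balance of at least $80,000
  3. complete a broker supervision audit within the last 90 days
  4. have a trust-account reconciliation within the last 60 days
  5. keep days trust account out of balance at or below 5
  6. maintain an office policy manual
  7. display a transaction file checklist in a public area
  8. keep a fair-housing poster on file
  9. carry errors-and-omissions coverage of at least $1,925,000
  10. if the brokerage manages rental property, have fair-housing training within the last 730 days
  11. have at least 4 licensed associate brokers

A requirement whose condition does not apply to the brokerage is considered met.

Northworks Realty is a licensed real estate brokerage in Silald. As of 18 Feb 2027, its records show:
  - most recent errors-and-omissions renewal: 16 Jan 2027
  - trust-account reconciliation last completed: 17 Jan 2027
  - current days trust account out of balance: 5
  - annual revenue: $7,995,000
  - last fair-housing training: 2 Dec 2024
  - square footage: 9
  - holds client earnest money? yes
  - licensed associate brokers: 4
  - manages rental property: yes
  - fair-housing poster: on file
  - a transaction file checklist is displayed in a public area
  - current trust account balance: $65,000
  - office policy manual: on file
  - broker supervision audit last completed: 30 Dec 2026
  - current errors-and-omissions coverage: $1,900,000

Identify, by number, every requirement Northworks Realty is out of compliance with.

1, 2, 9, 10

1. condition 'holds client earnest money' holds; errors-and-omissions renewal 33 days ago vs limit 30 → not met
2. trust account balance $65,000 < $80,000 → not met
3. broker supervision audit 50 days ago vs limit 90 → met
4. trust-account reconciliation 32 days ago vs limit 60 → met
5. days trust account out of balance 5 ≤ 5 → met
6. office policy manual present → met
7. transaction file checklist present → met
8. fair-housing poster present → met
9. errors-and-omissions coverage $1,900,000 < $1,925,000 → not met
10. condition 'manages rental property' holds; fair-housing training 808 days ago vs limit 730 → not met
11. licensed associate brokers 4 ≥ 4 → met
Not met: 1, 2, 9, 10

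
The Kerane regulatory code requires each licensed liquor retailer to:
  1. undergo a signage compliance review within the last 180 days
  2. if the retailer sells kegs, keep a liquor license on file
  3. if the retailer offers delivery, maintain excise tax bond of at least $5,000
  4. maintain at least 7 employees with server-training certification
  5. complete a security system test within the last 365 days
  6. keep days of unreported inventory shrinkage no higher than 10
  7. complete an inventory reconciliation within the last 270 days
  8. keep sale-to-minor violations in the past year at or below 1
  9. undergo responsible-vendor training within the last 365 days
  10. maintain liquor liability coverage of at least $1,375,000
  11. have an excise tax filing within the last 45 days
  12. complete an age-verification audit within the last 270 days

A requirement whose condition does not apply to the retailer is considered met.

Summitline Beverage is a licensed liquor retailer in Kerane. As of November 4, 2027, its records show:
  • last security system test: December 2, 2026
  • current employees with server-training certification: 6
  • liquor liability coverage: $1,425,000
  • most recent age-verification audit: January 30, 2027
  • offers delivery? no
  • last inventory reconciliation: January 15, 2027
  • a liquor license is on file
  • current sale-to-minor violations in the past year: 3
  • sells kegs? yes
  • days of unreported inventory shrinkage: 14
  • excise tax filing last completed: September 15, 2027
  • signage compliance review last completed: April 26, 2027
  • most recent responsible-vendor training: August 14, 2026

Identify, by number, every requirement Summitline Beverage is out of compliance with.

1, 4, 6, 7, 8, 9, 11, 12

1. signage compliance review 192 days ago vs limit 180 → not met
2. condition 'sells kegs' holds; liquor license present → met
3. condition 'offers delivery' does not hold → requirement n/a → met
4. employees with server-training certification 6 < 7 → not met
5. security system test 337 days ago vs limit 365 → met
6. days of unreported inventory shrinkage 14 > 10 → not met
7. inventory reconciliation 293 days ago vs limit 270 → not met
8. sale-to-minor violations in the past year 3 > 1 → not met
9. responsible-vendor training 447 days ago vs limit 365 → not met
10. liquor liability coverage $1,425,000 ≥ $1,375,000 → met
11. excise tax filing 50 days ago vs limit 45 → not met
12. age-verification audit 278 days ago vs limit 270 → not met
Not met: 1, 4, 6, 7, 8, 9, 11, 12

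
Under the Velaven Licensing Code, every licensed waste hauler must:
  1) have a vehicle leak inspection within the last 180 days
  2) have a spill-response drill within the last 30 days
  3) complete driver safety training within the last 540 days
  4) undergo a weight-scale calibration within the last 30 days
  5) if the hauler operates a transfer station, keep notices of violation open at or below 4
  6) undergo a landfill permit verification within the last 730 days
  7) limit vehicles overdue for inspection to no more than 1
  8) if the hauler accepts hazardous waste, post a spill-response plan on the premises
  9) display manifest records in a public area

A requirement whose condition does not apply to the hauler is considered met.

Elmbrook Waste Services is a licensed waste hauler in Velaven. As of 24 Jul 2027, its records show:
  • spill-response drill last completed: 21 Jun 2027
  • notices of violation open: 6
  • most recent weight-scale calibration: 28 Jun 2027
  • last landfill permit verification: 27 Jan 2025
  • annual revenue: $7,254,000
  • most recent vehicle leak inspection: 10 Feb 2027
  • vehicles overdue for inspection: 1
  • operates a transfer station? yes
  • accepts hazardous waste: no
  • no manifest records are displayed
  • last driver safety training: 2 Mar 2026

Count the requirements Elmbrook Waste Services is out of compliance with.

4

1. vehicle leak inspection 164 days ago vs limit 180 → met
2. spill-response drill 33 days ago vs limit 30 → not met
3. driver safety training 509 days ago vs limit 540 → met
4. weight-scale calibration 26 days ago vs limit 30 → met
5. condition 'operates a transfer station' holds; notices of violation open 6 > 4 → not met
6. landfill permit verification 908 days ago vs limit 730 → not met
7. vehicles overdue for inspection 1 ≤ 1 → met
8. condition 'accepts hazardous waste' does not hold → requirement n/a → met
9. manifest records absent → not met
Not met: 4 of 9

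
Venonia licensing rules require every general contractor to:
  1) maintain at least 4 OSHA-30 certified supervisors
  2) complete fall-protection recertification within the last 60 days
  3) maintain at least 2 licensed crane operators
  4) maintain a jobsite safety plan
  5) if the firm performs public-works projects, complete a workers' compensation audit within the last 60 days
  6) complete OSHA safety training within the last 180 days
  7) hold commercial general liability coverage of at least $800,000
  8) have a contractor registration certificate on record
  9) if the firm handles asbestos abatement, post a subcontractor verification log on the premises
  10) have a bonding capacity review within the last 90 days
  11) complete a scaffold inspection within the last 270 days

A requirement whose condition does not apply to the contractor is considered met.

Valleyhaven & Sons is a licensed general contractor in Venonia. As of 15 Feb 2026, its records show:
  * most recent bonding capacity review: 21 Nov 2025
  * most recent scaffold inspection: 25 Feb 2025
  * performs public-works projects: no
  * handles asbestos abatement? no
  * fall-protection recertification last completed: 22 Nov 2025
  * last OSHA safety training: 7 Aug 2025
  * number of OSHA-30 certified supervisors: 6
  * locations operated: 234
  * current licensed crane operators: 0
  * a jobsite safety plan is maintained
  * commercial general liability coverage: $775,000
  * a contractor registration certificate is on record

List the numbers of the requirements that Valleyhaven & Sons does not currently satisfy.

2, 3, 6, 7, 11

1. OSHA-30 certified supervisors 6 ≥ 4 → met
2. fall-protection recertification 85 days ago vs limit 60 → not met
3. licensed crane operators 0 < 2 → not met
4. jobsite safety plan present → met
5. condition 'performs public-works projects' does not hold → requirement n/a → met
6. OSHA safety training 192 days ago vs limit 180 → not met
7. commercial general liability coverage $775,000 < $800,000 → not met
8. contractor registration certificate present → met
9. condition 'handles asbestos abatement' does not hold → requirement n/a → met
10. bonding capacity review 86 days ago vs limit 90 → met
11. scaffold inspection 355 days ago vs limit 270 → not met
Not met: 2, 3, 6, 7, 11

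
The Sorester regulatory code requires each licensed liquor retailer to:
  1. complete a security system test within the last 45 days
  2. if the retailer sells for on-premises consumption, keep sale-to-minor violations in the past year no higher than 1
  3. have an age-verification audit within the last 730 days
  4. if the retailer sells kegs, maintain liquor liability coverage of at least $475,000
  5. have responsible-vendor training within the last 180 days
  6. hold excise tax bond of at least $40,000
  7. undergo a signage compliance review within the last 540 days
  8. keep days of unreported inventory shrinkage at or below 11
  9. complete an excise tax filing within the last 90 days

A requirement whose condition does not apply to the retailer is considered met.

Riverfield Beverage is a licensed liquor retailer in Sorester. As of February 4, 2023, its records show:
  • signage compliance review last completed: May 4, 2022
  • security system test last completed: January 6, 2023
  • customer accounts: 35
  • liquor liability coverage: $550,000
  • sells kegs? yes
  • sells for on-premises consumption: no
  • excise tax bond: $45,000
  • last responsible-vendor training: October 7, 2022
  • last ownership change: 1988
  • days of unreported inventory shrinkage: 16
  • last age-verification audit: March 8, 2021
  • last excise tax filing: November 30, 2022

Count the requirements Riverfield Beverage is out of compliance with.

1

1. security system test 29 days ago vs limit 45 → met
2. condition 'sells for on-premises consumption' does not hold → requirement n/a → met
3. age-verification audit 698 days ago vs limit 730 → met
4. condition 'sells kegs' holds; liquor liability coverage $550,000 ≥ $475,000 → met
5. responsible-vendor training 120 days ago vs limit 180 → met
6. excise tax bond $45,000 ≥ $40,000 → met
7. signage compliance review 276 days ago vs limit 540 → met
8. days of unreported inventory shrinkage 16 > 11 → not met
9. excise tax filing 66 days ago vs limit 90 → met
Not met: 1 of 9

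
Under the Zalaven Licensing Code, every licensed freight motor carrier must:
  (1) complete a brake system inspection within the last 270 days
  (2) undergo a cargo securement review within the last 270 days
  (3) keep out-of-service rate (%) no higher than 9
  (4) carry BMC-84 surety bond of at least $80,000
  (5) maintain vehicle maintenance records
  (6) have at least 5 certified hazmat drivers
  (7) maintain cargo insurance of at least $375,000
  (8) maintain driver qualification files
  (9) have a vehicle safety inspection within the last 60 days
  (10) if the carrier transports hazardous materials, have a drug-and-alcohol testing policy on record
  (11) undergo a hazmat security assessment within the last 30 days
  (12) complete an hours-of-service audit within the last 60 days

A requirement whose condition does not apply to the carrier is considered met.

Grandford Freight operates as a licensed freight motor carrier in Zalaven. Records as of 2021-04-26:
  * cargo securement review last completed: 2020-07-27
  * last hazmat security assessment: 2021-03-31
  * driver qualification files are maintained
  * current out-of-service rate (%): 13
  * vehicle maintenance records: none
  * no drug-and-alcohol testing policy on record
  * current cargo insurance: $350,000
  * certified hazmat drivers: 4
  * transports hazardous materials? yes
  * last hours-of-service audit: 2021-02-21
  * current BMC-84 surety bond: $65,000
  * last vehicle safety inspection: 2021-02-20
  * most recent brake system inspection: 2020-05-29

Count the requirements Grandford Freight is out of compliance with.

1. brake system inspection 332 days ago vs limit 270 → not met
2. cargo securement review 273 days ago vs limit 270 → not met
3. out-of-service rate (%) 13 > 9 → not met
4. BMC-84 surety bond $65,000 < $80,000 → not met
5. vehicle maintenance records absent → not met
6. certified hazmat drivers 4 < 5 → not met
7. cargo insurance $350,000 < $375,000 → not met
8. driver qualification files present → met
9. vehicle safety inspection 65 days ago vs limit 60 → not met
10. condition 'transports hazardous materials' holds; drug-and-alcohol testing policy absent → not met
11. hazmat security assessment 26 days ago vs limit 30 → met
12. hours-of-service audit 64 days ago vs limit 60 → not met
Not met: 10 of 12

10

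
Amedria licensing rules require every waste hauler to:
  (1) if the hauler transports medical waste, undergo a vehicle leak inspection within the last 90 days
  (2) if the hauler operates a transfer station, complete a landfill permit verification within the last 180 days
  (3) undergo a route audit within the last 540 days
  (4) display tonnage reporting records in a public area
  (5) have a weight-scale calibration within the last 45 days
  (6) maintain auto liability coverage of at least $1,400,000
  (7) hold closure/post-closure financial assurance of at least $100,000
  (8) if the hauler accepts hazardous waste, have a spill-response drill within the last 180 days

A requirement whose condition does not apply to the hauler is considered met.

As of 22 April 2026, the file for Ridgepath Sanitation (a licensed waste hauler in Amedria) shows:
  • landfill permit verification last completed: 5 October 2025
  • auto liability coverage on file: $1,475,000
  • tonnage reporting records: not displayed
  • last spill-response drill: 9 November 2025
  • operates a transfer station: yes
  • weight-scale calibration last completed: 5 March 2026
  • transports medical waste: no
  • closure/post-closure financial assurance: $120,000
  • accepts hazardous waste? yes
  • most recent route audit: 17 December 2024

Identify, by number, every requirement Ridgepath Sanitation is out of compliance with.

2, 4, 5

1. condition 'transports medical waste' does not hold → requirement n/a → met
2. condition 'operates a transfer station' holds; landfill permit verification 199 days ago vs limit 180 → not met
3. route audit 491 days ago vs limit 540 → met
4. tonnage reporting records absent → not met
5. weight-scale calibration 48 days ago vs limit 45 → not met
6. auto liability coverage $1,475,000 ≥ $1,400,000 → met
7. closure/post-closure financial assurance $120,000 ≥ $100,000 → met
8. condition 'accepts hazardous waste' holds; spill-response drill 164 days ago vs limit 180 → met
Not met: 2, 4, 5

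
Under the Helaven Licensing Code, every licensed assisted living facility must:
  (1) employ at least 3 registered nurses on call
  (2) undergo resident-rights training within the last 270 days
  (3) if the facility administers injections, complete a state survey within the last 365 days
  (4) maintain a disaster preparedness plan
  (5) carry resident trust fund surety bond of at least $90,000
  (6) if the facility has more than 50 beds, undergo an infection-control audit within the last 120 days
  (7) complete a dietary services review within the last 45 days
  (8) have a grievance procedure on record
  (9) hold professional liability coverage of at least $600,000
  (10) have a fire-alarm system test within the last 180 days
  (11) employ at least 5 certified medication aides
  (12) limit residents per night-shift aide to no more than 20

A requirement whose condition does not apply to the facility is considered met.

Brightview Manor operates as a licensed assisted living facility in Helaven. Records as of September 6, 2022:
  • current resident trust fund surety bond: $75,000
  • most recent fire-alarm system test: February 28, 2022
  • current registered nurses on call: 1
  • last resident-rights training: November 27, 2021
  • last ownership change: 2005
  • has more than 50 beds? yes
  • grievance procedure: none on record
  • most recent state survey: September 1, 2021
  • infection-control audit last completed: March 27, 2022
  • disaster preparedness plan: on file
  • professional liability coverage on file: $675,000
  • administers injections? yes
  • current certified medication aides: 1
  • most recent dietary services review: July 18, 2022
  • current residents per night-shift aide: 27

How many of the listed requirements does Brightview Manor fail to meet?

1. registered nurses on call 1 < 3 → not met
2. resident-rights training 283 days ago vs limit 270 → not met
3. condition 'administers injections' holds; state survey 370 days ago vs limit 365 → not met
4. disaster preparedness plan present → met
5. resident trust fund surety bond $75,000 < $90,000 → not met
6. condition 'has more than 50 beds' holds; infection-control audit 163 days ago vs limit 120 → not met
7. dietary services review 50 days ago vs limit 45 → not met
8. grievance procedure absent → not met
9. professional liability coverage $675,000 ≥ $600,000 → met
10. fire-alarm system test 190 days ago vs limit 180 → not met
11. certified medication aides 1 < 5 → not met
12. residents per night-shift aide 27 > 20 → not met
Not met: 10 of 12

10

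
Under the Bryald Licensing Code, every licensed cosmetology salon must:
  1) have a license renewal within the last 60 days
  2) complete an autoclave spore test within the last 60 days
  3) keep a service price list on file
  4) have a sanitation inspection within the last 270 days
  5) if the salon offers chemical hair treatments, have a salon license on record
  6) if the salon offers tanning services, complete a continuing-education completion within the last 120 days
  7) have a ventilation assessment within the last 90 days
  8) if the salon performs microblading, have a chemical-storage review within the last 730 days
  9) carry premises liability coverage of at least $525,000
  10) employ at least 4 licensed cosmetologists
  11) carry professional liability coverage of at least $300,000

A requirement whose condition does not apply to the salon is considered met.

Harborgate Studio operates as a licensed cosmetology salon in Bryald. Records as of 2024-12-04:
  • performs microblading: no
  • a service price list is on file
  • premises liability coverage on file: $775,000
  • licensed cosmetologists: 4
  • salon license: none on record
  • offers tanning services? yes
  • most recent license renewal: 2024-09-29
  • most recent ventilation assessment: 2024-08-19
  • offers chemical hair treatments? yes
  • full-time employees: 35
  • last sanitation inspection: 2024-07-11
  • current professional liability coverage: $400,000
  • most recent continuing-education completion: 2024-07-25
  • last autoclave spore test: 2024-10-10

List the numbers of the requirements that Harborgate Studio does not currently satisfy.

1, 5, 6, 7

1. license renewal 66 days ago vs limit 60 → not met
2. autoclave spore test 55 days ago vs limit 60 → met
3. service price list present → met
4. sanitation inspection 146 days ago vs limit 270 → met
5. condition 'offers chemical hair treatments' holds; salon license absent → not met
6. condition 'offers tanning services' holds; continuing-education completion 132 days ago vs limit 120 → not met
7. ventilation assessment 107 days ago vs limit 90 → not met
8. condition 'performs microblading' does not hold → requirement n/a → met
9. premises liability coverage $775,000 ≥ $525,000 → met
10. licensed cosmetologists 4 ≥ 4 → met
11. professional liability coverage $400,000 ≥ $300,000 → met
Not met: 1, 5, 6, 7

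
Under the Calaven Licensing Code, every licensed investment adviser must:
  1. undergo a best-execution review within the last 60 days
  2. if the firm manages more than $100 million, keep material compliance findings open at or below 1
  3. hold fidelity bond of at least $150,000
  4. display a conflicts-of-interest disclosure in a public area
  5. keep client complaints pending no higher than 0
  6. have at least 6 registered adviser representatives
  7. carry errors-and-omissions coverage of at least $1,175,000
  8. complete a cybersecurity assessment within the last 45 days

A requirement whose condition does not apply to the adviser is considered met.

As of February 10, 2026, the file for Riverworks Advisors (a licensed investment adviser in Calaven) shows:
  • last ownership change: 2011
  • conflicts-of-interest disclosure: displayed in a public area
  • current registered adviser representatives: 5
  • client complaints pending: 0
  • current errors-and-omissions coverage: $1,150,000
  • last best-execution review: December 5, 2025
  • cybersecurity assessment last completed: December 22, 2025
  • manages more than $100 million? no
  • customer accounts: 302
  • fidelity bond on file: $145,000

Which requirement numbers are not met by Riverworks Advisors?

1. best-execution review 67 days ago vs limit 60 → not met
2. condition 'manages more than $100 million' does not hold → requirement n/a → met
3. fidelity bond $145,000 < $150,000 → not met
4. conflicts-of-interest disclosure present → met
5. client complaints pending 0 ≤ 0 → met
6. registered adviser representatives 5 < 6 → not met
7. errors-and-omissions coverage $1,150,000 < $1,175,000 → not met
8. cybersecurity assessment 50 days ago vs limit 45 → not met
Not met: 1, 3, 6, 7, 8

1, 3, 6, 7, 8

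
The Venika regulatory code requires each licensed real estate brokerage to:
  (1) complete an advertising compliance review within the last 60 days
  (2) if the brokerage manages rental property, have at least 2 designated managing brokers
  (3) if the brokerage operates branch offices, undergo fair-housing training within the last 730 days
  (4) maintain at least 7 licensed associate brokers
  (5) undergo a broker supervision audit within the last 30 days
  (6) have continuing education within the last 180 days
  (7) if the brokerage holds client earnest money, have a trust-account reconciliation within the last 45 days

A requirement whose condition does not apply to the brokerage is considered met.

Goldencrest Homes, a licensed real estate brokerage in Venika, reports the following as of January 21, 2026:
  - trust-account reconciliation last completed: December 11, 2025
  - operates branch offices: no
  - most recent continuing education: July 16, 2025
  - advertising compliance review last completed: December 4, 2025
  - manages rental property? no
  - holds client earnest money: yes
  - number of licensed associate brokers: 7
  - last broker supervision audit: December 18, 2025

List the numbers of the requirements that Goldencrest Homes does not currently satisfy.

5, 6

1. advertising compliance review 48 days ago vs limit 60 → met
2. condition 'manages rental property' does not hold → requirement n/a → met
3. condition 'operates branch offices' does not hold → requirement n/a → met
4. licensed associate brokers 7 ≥ 7 → met
5. broker supervision audit 34 days ago vs limit 30 → not met
6. continuing education 189 days ago vs limit 180 → not met
7. condition 'holds client earnest money' holds; trust-account reconciliation 41 days ago vs limit 45 → met
Not met: 5, 6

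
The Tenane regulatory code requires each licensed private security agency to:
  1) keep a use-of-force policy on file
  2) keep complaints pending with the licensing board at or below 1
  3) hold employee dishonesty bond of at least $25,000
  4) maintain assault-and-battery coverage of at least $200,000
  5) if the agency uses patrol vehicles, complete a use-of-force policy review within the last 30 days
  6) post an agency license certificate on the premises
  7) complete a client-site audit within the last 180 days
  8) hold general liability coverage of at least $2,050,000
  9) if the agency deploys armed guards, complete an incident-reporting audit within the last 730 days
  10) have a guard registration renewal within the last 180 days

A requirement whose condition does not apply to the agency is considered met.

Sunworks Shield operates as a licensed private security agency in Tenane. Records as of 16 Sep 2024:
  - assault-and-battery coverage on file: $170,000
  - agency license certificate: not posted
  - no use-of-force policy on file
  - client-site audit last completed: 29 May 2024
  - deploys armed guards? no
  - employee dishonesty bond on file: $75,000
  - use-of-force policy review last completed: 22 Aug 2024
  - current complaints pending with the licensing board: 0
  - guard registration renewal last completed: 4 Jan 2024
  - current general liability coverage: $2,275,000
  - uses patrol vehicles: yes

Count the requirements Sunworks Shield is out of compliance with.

1. use-of-force policy absent → not met
2. complaints pending with the licensing board 0 ≤ 1 → met
3. employee dishonesty bond $75,000 ≥ $25,000 → met
4. assault-and-battery coverage $170,000 < $200,000 → not met
5. condition 'uses patrol vehicles' holds; use-of-force policy review 25 days ago vs limit 30 → met
6. agency license certificate absent → not met
7. client-site audit 110 days ago vs limit 180 → met
8. general liability coverage $2,275,000 ≥ $2,050,000 → met
9. condition 'deploys armed guards' does not hold → requirement n/a → met
10. guard registration renewal 256 days ago vs limit 180 → not met
Not met: 4 of 10

4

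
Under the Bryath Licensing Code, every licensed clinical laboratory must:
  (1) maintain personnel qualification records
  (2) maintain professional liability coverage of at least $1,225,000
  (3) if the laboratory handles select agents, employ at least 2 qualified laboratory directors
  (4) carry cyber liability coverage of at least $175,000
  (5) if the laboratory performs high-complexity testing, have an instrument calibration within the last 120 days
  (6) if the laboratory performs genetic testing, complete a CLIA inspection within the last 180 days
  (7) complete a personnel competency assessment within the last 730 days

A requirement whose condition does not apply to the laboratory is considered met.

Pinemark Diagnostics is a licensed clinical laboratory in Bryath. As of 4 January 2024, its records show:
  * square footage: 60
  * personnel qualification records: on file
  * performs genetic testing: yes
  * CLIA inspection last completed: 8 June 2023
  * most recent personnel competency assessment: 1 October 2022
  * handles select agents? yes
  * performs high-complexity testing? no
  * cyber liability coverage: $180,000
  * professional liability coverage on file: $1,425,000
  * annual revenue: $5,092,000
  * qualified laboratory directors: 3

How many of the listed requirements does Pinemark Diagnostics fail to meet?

1

1. personnel qualification records present → met
2. professional liability coverage $1,425,000 ≥ $1,225,000 → met
3. condition 'handles select agents' holds; qualified laboratory directors 3 ≥ 2 → met
4. cyber liability coverage $180,000 ≥ $175,000 → met
5. condition 'performs high-complexity testing' does not hold → requirement n/a → met
6. condition 'performs genetic testing' holds; CLIA inspection 210 days ago vs limit 180 → not met
7. personnel competency assessment 460 days ago vs limit 730 → met
Not met: 1 of 7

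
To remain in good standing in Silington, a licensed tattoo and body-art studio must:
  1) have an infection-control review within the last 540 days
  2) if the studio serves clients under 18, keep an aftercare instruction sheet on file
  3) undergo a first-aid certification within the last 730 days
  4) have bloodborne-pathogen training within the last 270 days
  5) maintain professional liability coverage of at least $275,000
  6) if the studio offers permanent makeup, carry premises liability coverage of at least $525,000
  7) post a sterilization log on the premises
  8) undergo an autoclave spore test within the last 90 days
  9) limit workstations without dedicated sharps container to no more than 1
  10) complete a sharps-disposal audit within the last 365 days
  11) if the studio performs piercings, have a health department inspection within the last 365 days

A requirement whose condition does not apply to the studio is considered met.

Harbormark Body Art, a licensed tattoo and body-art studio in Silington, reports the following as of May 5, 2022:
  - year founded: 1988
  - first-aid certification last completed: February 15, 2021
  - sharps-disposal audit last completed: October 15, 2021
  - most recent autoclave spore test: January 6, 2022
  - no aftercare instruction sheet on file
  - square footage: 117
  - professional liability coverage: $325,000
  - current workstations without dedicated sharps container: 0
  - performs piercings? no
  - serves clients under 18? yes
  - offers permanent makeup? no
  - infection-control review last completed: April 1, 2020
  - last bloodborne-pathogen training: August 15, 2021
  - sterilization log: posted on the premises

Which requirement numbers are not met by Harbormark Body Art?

1. infection-control review 764 days ago vs limit 540 → not met
2. condition 'serves clients under 18' holds; aftercare instruction sheet absent → not met
3. first-aid certification 444 days ago vs limit 730 → met
4. bloodborne-pathogen training 263 days ago vs limit 270 → met
5. professional liability coverage $325,000 ≥ $275,000 → met
6. condition 'offers permanent makeup' does not hold → requirement n/a → met
7. sterilization log present → met
8. autoclave spore test 119 days ago vs limit 90 → not met
9. workstations without dedicated sharps container 0 ≤ 1 → met
10. sharps-disposal audit 202 days ago vs limit 365 → met
11. condition 'performs piercings' does not hold → requirement n/a → met
Not met: 1, 2, 8

1, 2, 8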